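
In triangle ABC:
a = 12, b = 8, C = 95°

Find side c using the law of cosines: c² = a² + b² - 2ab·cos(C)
c² = 12² + 8² − 2·12·8·cos(95°)
cos(95°) ≈ -0.0871557
c² ≈ 144 + 64 − 192·(-0.0871557) ≈ 208 + 16.7339 ≈ 224.734
c ≈ √224.734 ≈ 14.9911

c = 14.99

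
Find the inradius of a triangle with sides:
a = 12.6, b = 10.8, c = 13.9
r = Area/s where s is the semi-perimeter.
s = (12.6 + 10.8 + 13.9)/2 = 37.3/2 = 18.65
Area = √(s(s−a)(s−b)(s−c)) = √(18.65·6.05·7.85·4.75) ≈ √4207.24 ≈ 64.8633
r ≈ 64.8633/18.65 ≈ 3.47792

r = 3.478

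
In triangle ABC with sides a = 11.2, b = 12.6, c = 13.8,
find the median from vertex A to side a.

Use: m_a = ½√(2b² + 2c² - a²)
m_a = ½√(2·12.6² + 2·13.8² − 11.2²) = ½√(2·158.76 + 2·190.44 − 125.44) = ½√(317.52 + 380.88 − 125.44) = ½√572.96
√572.96 ≈ 23.9366, so m_a ≈ 11.9683

m_a = 11.97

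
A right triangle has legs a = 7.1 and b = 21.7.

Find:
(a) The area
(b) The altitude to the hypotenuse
(a) The legs are perpendicular, so Area = ½·a·b = ½·7.1·21.7 = ½·154.07 = 77.035
(b) Hypotenuse c = √(a² + b²) = √(50.41 + 470.89) = √521.3 ≈ 22.832
    Area = ½·c·h_c  ⇒  h_c = 2·Area/c = 154.07/22.832 ≈ 6.74799

Area = 77.035, h_c = 6.748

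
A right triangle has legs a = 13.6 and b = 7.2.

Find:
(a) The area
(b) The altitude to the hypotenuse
(a) The legs are perpendicular, so Area = ½·a·b = ½·13.6·7.2 = ½·97.92 = 48.96
(b) Hypotenuse c = √(a² + b²) = √(184.96 + 51.84) = √236.8 ≈ 15.3883
    Area = ½·c·h_c  ⇒  h_c = 2·Area/c = 97.92/15.3883 ≈ 6.36327

Area = 48.96, h_c = 6.363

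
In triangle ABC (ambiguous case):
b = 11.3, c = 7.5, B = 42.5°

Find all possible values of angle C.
b/sin(B) = c/sin(C)  ⇒  sin(C) = c·sin(B)/b = 7.5·sin(42.5°)/11.3
sin(42.5°) ≈ 0.67559
sin(C) ≈ 7.5·0.67559/11.3 ≈ 5.06693/11.3 ≈ 0.448401
Candidate 1: C₁ = arcsin(0.448401) ≈ 26.6411°  →  A = 180° − 42.5° − 26.6411° ≈ 110.859° > 0, valid
Candidate 2: C₂ = 180° − C₁ ≈ 153.359°  →  A = 180° − 42.5° − 153.359° ≈ -15.8589° ≤ 0, not a valid triangle

C = 26.64° (one solution)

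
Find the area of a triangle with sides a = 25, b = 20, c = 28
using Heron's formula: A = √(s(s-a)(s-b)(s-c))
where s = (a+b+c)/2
s = (25 + 20 + 28)/2 = 73/2 = 36.5
s − a = 11.5, s − b = 16.5, s − c = 8.5
s(s−a)(s−b)(s−c) = 36.5·11.5·16.5·8.5 = 58869.9375
Area = √58869.9375 ≈ 242.631

s = 36.5, Area = 242.6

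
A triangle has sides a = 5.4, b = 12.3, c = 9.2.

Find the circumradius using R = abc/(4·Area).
First find the area with Heron's formula.
s = (5.4 + 12.3 + 9.2)/2 = 13.45
Area = √(s(s−a)(s−b)(s−c)) = √(13.45·8.05·1.15·4.25) ≈ √529.182 ≈ 23.004
abc = 5.4·12.3·9.2 = 611.064
R = abc/(4·Area) ≈ 611.064/(4·23.004) = 611.064/92.0158 ≈ 6.64086

R = 6.641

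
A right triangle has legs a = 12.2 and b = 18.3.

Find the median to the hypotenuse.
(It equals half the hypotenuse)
Hypotenuse c = √(a² + b²) = √(148.84 + 334.89) = √483.73 ≈ 21.9939
Median to hypotenuse = c/2 ≈ 21.9939/2 ≈ 10.9969

Median = 11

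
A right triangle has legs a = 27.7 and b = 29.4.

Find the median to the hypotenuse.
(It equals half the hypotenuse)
Hypotenuse c = √(a² + b²) = √(767.29 + 864.36) = √1631.65 ≈ 40.3937
Median to hypotenuse = c/2 ≈ 40.3937/2 ≈ 20.1968

Median = 20.2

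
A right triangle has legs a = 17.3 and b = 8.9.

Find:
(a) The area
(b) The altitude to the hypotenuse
(a) The legs are perpendicular, so Area = ½·a·b = ½·17.3·8.9 = ½·153.97 = 76.985
(b) Hypotenuse c = √(a² + b²) = √(299.29 + 79.21) = √378.5 ≈ 19.4551
    Area = ½·c·h_c  ⇒  h_c = 2·Area/c = 153.97/19.4551 ≈ 7.91413

Area = 76.985, h_c = 7.914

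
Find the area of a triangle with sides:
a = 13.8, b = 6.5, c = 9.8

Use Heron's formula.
s = (13.8 + 6.5 + 9.8)/2 = 30.1/2 = 15.05
s − a = 1.25, s − b = 8.55, s − c = 5.25
s(s−a)(s−b)(s−c) = 15.05·1.25·8.55·5.25 ≈ 844.446
Area = √844.446 ≈ 29.0594

Area = 29.06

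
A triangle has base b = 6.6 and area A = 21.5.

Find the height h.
A = ½·b·h  ⇒  h = 2A/b = 2·21.5/6.6 = 43/6.6 ≈ 6.51515

h = 6.515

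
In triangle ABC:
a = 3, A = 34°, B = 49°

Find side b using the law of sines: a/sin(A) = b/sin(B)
a/sin(A) = b/sin(B)  ⇒  b = a·sin(B)/sin(A) = 3·sin(49°)/sin(34°)
sin(49°) ≈ 0.75471, sin(34°) ≈ 0.559193
b ≈ 3·0.75471/0.559193 ≈ 2.26413/0.559193 ≈ 4.04892

b = 4.049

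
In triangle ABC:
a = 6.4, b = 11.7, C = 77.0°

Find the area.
Two sides and the included angle (SAS): A = ½·a·b·sin(C) = ½·6.4·11.7·sin(77.0°)
sin(77.0°) ≈ 0.97437
A ≈ ½·74.88·0.97437 = 37.44·0.97437 ≈ 36.4804

Area = 36.48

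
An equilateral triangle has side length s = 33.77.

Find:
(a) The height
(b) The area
(a) The height splits the triangle into two 30-60-90 halves: h = s·√3/2 = 33.77·1.73205/2 ≈ 58.4914/2 ≈ 29.2457
(b) Area = (√3/4)·s² = (√3/4)·33.77² = (√3/4)·1140.4129 ≈ 0.433013·1140.4129 ≈ 493.813

Height = 29.25, Area = 493.8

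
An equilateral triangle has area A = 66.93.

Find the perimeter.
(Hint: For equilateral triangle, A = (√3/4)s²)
A = (√3/4)s²  ⇒  s² = 4A/√3 = 4·66.93/√3 = 267.72/1.73205 ≈ 154.568
s ≈ √154.568 ≈ 12.4325
Perimeter = 3s ≈ 3·12.4325 ≈ 37.2976

Perimeter = 37.3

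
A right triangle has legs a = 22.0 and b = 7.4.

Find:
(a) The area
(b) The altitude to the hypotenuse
(a) The legs are perpendicular, so Area = ½·a·b = ½·22.0·7.4 = ½·162.8 = 81.4
(b) Hypotenuse c = √(a² + b²) = √(484 + 54.76) = √538.76 ≈ 23.2112
    Area = ½·c·h_c  ⇒  h_c = 2·Area/c = 162.8/23.2112 ≈ 7.01385

Area = 81.4, h_c = 7.014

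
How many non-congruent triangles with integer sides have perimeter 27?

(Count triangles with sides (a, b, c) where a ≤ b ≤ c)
Let a ≤ b ≤ c with a + b + c = 27. The only binding inequality is a + b > c, i.e. 27 − c > c, so c < 27/2; and c ≥ 27/3 since c is the largest side.
So 9 ≤ c ≤ 13. For each c, b runs from ⌈(27 − c)/2⌉ up to c (then a = 27 − b − c satisfies 1 ≤ a ≤ b automatically), giving c − ⌈(27 − c)/2⌉ + 1 choices.
Summing over c: 1 + 2 + 4 + 5 + 7 = 19
Check (closed form: nearest integer to p²/48 for even p, (p+3)²/48 for odd p): (27+3)²/48 = 30²/48 = 900/48 ≈ 18.75 → 19

19 triangles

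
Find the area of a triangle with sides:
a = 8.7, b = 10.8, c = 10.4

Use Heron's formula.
s = (8.7 + 10.8 + 10.4)/2 = 29.9/2 = 14.95
s − a = 6.25, s − b = 4.15, s − c = 4.55
s(s−a)(s−b)(s−c) = 14.95·6.25·4.15·4.55 ≈ 1764.33
Area = √1764.33 ≈ 42.004

Area = 42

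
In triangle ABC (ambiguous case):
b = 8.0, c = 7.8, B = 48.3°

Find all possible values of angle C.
b/sin(B) = c/sin(C)  ⇒  sin(C) = c·sin(B)/b = 7.8·sin(48.3°)/8.0
sin(48.3°) ≈ 0.746638
sin(C) ≈ 7.8·0.746638/8.0 ≈ 5.82378/8.0 ≈ 0.727972
Candidate 1: C₁ = arcsin(0.727972) ≈ 46.7167°  →  A = 180° − 48.3° − 46.7167° ≈ 84.9833° > 0, valid
Candidate 2: C₂ = 180° − C₁ ≈ 133.283°  →  A = 180° − 48.3° − 133.283° ≈ -1.5833° ≤ 0, not a valid triangle

C = 46.72° (one solution)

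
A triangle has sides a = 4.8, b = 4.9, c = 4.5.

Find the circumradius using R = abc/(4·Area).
First find the area with Heron's formula.
s = (4.8 + 4.9 + 4.5)/2 = 7.1
Area = √(s(s−a)(s−b)(s−c)) = √(7.1·2.3·2.2·2.6) ≈ √93.4076 ≈ 9.66476
abc = 4.8·4.9·4.5 = 105.84
R = abc/(4·Area) ≈ 105.84/(4·9.66476) = 105.84/38.659 ≈ 2.73778

R = 2.738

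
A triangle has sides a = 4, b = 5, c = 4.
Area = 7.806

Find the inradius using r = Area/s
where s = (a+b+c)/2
s = (4 + 5 + 4)/2 = 13/2 = 6.5
r = Area/s = 7.806/6.5 ≈ 1.20092

r = 1.201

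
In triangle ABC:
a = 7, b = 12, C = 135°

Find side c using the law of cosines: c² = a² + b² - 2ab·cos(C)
c² = 7² + 12² − 2·7·12·cos(135°)
cos(135°) ≈ -0.707107
c² ≈ 49 + 144 − 168·(-0.707107) ≈ 193 + 118.794 ≈ 311.794
c ≈ √311.794 ≈ 17.6577

c = 17.66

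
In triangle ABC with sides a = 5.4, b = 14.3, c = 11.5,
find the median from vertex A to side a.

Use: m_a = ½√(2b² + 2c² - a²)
m_a = ½√(2·14.3² + 2·11.5² − 5.4²) = ½√(2·204.49 + 2·132.25 − 29.16) = ½√(408.98 + 264.5 − 29.16) = ½√644.32
√644.32 ≈ 25.3835, so m_a ≈ 12.6917

m_a = 12.69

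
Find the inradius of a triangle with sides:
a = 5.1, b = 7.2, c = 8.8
r = Area/s where s is the semi-perimeter.
s = (5.1 + 7.2 + 8.8)/2 = 21.1/2 = 10.55
Area = √(s(s−a)(s−b)(s−c)) = √(10.55·5.45·3.35·1.75) ≈ √337.079 ≈ 18.3597
r ≈ 18.3597/10.55 ≈ 1.74026

r = 1.74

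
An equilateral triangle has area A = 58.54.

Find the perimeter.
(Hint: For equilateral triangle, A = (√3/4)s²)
A = (√3/4)s²  ⇒  s² = 4A/√3 = 4·58.54/√3 = 234.16/1.73205 ≈ 135.192
s ≈ √135.192 ≈ 11.6272
Perimeter = 3s ≈ 3·11.6272 ≈ 34.8817

Perimeter = 34.88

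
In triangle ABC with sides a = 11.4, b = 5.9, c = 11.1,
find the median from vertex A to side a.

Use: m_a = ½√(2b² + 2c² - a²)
m_a = ½√(2·5.9² + 2·11.1² − 11.4²) = ½√(2·34.81 + 2·123.21 − 129.96) = ½√(69.62 + 246.42 − 129.96) = ½√186.08
√186.08 ≈ 13.6411, so m_a ≈ 6.82056

m_a = 6.821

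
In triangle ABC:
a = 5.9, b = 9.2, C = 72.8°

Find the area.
Two sides and the included angle (SAS): A = ½·a·b·sin(C) = ½·5.9·9.2·sin(72.8°)
sin(72.8°) ≈ 0.955278
A ≈ ½·54.28·0.955278 = 27.14·0.955278 ≈ 25.9263

Area = 25.93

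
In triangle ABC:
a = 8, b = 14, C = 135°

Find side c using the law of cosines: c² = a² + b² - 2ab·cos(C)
c² = 8² + 14² − 2·8·14·cos(135°)
cos(135°) ≈ -0.707107
c² ≈ 64 + 196 − 224·(-0.707107) ≈ 260 + 158.392 ≈ 418.392
c ≈ √418.392 ≈ 20.4546

c = 20.45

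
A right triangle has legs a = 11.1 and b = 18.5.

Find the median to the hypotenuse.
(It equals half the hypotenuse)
Hypotenuse c = √(a² + b²) = √(123.21 + 342.25) = √465.46 ≈ 21.5745
Median to hypotenuse = c/2 ≈ 21.5745/2 ≈ 10.7873

Median = 10.79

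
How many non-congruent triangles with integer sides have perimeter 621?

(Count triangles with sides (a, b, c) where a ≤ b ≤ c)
Let a ≤ b ≤ c with a + b + c = 621. The only binding inequality is a + b > c, i.e. 621 − c > c, so c < 621/2; and c ≥ 621/3 since c is the largest side.
So 207 ≤ c ≤ 310. For each c, b runs from ⌈(621 − c)/2⌉ up to c (then a = 621 − b − c satisfies 1 ≤ a ≤ b automatically), giving c − ⌈(621 − c)/2⌉ + 1 choices.
Summing over c: 1 + 2 + 4 + 5 + … + 154 + 155  (104 terms, c = 207, …, 310) = 8112
Check (closed form: nearest integer to p²/48 for even p, (p+3)²/48 for odd p): (621+3)²/48 = 624²/48 = 389376/48 ≈ 8112.00 → 8112

8112 triangles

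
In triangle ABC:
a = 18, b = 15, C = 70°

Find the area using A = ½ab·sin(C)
A = ½·a·b·sin(C) = ½·18·15·sin(70°)
sin(70°) ≈ 0.939693
A ≈ ½·270·0.939693 = 135·0.939693 ≈ 126.859

Area = 126.9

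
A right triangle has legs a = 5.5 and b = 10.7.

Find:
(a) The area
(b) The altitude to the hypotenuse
(a) The legs are perpendicular, so Area = ½·a·b = ½·5.5·10.7 = ½·58.85 = 29.425
(b) Hypotenuse c = √(a² + b²) = √(30.25 + 114.49) = √144.74 ≈ 12.0308
    Area = ½·c·h_c  ⇒  h_c = 2·Area/c = 58.85/12.0308 ≈ 4.89161

Area = 29.425, h_c = 4.892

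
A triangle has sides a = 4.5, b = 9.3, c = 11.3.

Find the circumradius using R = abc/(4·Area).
First find the area with Heron's formula.
s = (4.5 + 9.3 + 11.3)/2 = 12.55
Area = √(s(s−a)(s−b)(s−c)) = √(12.55·8.05·3.25·1.25) ≈ √410.424 ≈ 20.2589
abc = 4.5·9.3·11.3 = 472.905
R = abc/(4·Area) ≈ 472.905/(4·20.2589) = 472.905/81.0357 ≈ 5.83576

R = 5.836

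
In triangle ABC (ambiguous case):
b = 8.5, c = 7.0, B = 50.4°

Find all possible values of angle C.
b/sin(B) = c/sin(C)  ⇒  sin(C) = c·sin(B)/b = 7.0·sin(50.4°)/8.5
sin(50.4°) ≈ 0.770513
sin(C) ≈ 7.0·0.770513/8.5 ≈ 5.39359/8.5 ≈ 0.63454
Candidate 1: C₁ = arcsin(0.63454) ≈ 39.3859°  →  A = 180° − 50.4° − 39.3859° ≈ 90.2141° > 0, valid
Candidate 2: C₂ = 180° − C₁ ≈ 140.614°  →  A = 180° − 50.4° − 140.614° ≈ -11.0141° ≤ 0, not a valid triangle

C = 39.39° (one solution)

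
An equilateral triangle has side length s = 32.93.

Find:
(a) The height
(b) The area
(a) The height splits the triangle into two 30-60-90 halves: h = s·√3/2 = 32.93·1.73205/2 ≈ 57.0364/2 ≈ 28.5182
(b) Area = (√3/4)·s² = (√3/4)·32.93² = (√3/4)·1084.3849 ≈ 0.433013·1084.3849 ≈ 469.552

Height = 28.52, Area = 469.6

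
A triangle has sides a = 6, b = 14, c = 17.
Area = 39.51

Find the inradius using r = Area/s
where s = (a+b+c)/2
s = (6 + 14 + 17)/2 = 37/2 = 18.5
r = Area/s = 39.51/18.5 ≈ 2.13568

r = 2.136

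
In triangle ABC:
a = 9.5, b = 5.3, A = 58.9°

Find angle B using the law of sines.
a/sin(A) = b/sin(B)  ⇒  sin(B) = b·sin(A)/a = 5.3·sin(58.9°)/9.5
sin(58.9°) ≈ 0.856267
sin(B) ≈ 5.3·0.856267/9.5 ≈ 4.53822/9.5 ≈ 0.477707
B = arcsin(0.477707) ≈ 28.5357°
(Since b ≤ a we need B ≤ A, so the obtuse alternative 180° − 28.5357° ≈ 151.464° is rejected.)

B = 28.54°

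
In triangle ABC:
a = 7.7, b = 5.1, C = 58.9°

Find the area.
Two sides and the included angle (SAS): A = ½·a·b·sin(C) = ½·7.7·5.1·sin(58.9°)
sin(58.9°) ≈ 0.856267
A ≈ ½·39.27·0.856267 = 19.635·0.856267 ≈ 16.8128

Area = 16.81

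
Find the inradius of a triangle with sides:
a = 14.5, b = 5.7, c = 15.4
r = Area/s where s is the semi-perimeter.
s = (14.5 + 5.7 + 15.4)/2 = 35.6/2 = 17.8
Area = √(s(s−a)(s−b)(s−c)) = √(17.8·3.3·12.1·2.4) ≈ √1705.81 ≈ 41.3014
r ≈ 41.3014/17.8 ≈ 2.32031

r = 2.32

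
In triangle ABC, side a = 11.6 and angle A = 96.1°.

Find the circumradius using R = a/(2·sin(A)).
R = a/(2·sin(A)) = 11.6/(2·sin(96.1°))
sin(96.1°) ≈ 0.994338
R ≈ 11.6/(2·0.994338) = 11.6/1.98868 ≈ 5.83303

R = 5.833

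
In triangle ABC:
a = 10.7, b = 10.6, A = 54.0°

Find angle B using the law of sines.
a/sin(A) = b/sin(B)  ⇒  sin(B) = b·sin(A)/a = 10.6·sin(54.0°)/10.7
sin(54.0°) ≈ 0.809017
sin(B) ≈ 10.6·0.809017/10.7 ≈ 8.57558/10.7 ≈ 0.801456
B = arcsin(0.801456) ≈ 53.2694°
(Since b ≤ a we need B ≤ A, so the obtuse alternative 180° − 53.2694° ≈ 126.731° is rejected.)

B = 53.27°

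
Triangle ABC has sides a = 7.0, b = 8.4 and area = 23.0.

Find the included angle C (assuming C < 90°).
Area = ½·a·b·sin(C)  ⇒  sin(C) = 2·Area/(a·b) = 2·23.0/(7.0·8.4) = 46/58.8 ≈ 0.782313
C = arcsin(0.782313) ≈ 51.4728° (taking the acute solution since C < 90°)

C = 51.47°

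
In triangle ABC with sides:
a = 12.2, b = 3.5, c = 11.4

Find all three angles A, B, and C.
Law of cosines for each angle (a² = 148.84, b² = 12.25, c² = 129.96):
cos(A) = (b² + c² − a²)/(2bc) = (12.25 + 129.96 − 148.84)/(2·3.5·11.4) = -6.63/79.8 ≈ -0.0830827  ⇒  A ≈ 94.7658°
cos(B) = (a² + c² − b²)/(2ac) = (148.84 + 129.96 − 12.25)/(2·12.2·11.4) = 266.55/278.16 ≈ 0.958261  ⇒  B ≈ 16.6123°
cos(C) = (a² + b² − c²)/(2ab) = (148.84 + 12.25 − 129.96)/(2·12.2·3.5) = 31.13/85.4 ≈ 0.36452  ⇒  C ≈ 68.622°
Check: A + B + C ≈ 180°

A = 94.77°, B = 16.61°, C = 68.62°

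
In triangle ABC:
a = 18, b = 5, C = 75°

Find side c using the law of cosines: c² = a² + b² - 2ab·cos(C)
c² = 18² + 5² − 2·18·5·cos(75°)
cos(75°) ≈ 0.258819
c² ≈ 324 + 25 − 180·(0.258819) ≈ 349 − 46.5874 ≈ 302.413
c ≈ √302.413 ≈ 17.39

c = 17.39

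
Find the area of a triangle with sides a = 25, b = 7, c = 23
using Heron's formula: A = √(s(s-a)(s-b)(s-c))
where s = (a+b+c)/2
s = (25 + 7 + 23)/2 = 55/2 = 27.5
s − a = 2.5, s − b = 20.5, s − c = 4.5
s(s−a)(s−b)(s−c) = 27.5·2.5·20.5·4.5 = 6342.1875
Area = √6342.1875 ≈ 79.6379

s = 27.5, Area = 79.64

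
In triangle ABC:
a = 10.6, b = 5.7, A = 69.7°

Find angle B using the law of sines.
a/sin(A) = b/sin(B)  ⇒  sin(B) = b·sin(A)/a = 5.7·sin(69.7°)/10.6
sin(69.7°) ≈ 0.937889
sin(B) ≈ 5.7·0.937889/10.6 ≈ 5.34597/10.6 ≈ 0.504337
B = arcsin(0.504337) ≈ 30.2873°
(Since b ≤ a we need B ≤ A, so the obtuse alternative 180° − 30.2873° ≈ 149.713° is rejected.)

B = 30.29°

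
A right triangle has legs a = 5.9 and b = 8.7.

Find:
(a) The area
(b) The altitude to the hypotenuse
(a) The legs are perpendicular, so Area = ½·a·b = ½·5.9·8.7 = ½·51.33 = 25.665
(b) Hypotenuse c = √(a² + b²) = √(34.81 + 75.69) = √110.5 ≈ 10.5119
    Area = ½·c·h_c  ⇒  h_c = 2·Area/c = 51.33/10.5119 ≈ 4.88304

Area = 25.665, h_c = 4.883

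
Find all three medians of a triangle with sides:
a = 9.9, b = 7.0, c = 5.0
Median formula: m_a = ½√(2b² + 2c² − a²) (and cyclically). a² = 98.01, b² = 49, c² = 25.
m_a = ½√(2·49 + 2·25 − 98.01) = ½√49.99 ≈ ½·7.07036 ≈ 3.53518
m_b = ½√(2·98.01 + 2·25 − 49) = ½√197.02 ≈ ½·14.0364 ≈ 7.01819
m_c = ½√(2·98.01 + 2·49 − 25) = ½√269.02 ≈ ½·16.4018 ≈ 8.20091

m_a = 3.535, m_b = 7.018, m_c = 8.201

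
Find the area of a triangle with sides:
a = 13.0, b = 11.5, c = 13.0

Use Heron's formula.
s = (13.0 + 11.5 + 13.0)/2 = 37.5/2 = 18.75
s − a = 5.75, s − b = 7.25, s − c = 5.75
s(s−a)(s−b)(s−c) = 18.75·5.75·7.25·5.75 ≈ 4494.43
Area = √4494.43 ≈ 67.0405

Area = 67.04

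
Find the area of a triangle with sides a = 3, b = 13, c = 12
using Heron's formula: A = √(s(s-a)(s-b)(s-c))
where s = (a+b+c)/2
s = (3 + 13 + 12)/2 = 28/2 = 14
s − a = 11, s − b = 1, s − c = 2
s(s−a)(s−b)(s−c) = 14·11·1·2 = 308
Area = √308 ≈ 17.5499

s = 14.0, Area = 17.55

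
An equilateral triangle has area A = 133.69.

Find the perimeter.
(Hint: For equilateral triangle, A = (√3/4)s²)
A = (√3/4)s²  ⇒  s² = 4A/√3 = 4·133.69/√3 = 534.76/1.73205 ≈ 308.744
s ≈ √308.744 ≈ 17.5711
Perimeter = 3s ≈ 3·17.5711 ≈ 52.7133

Perimeter = 52.71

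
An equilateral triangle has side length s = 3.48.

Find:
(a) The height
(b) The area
(a) The height splits the triangle into two 30-60-90 halves: h = s·√3/2 = 3.48·1.73205/2 ≈ 6.02754/2 ≈ 3.01377
(b) Area = (√3/4)·s² = (√3/4)·3.48² = (√3/4)·12.1104 ≈ 0.433013·12.1104 ≈ 5.24396

Height = 3.014, Area = 5.244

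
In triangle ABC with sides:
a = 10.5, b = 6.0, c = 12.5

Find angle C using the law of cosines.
c² = a² + b² − 2ab·cos(C)  ⇒  cos(C) = (a² + b² − c²)/(2ab)
cos(C) = (10.5² + 6.0² − 12.5²)/(2·10.5·6.0) = (110.25 + 36 − 156.25)/126 = -10/126 ≈ -0.0793651
C = arccos(-0.0793651) ≈ 94.5521°

C = 94.55°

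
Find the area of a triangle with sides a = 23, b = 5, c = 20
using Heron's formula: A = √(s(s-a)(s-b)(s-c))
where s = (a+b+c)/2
s = (23 + 5 + 20)/2 = 48/2 = 24
s − a = 1, s − b = 19, s − c = 4
s(s−a)(s−b)(s−c) = 24·1·19·4 = 1824
Area = √1824 ≈ 42.7083

s = 24.0, Area = 42.71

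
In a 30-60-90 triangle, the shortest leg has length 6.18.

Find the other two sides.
In a 30-60-90 triangle the sides are in ratio 1 : √3 : 2 (short leg : long leg : hypotenuse).
Long leg = 6.18·√3 ≈ 6.18·1.73205 ≈ 10.7041
Hypotenuse = 2·6.18 = 12.36

Long leg = 6.18√3 = 10.7, Hypotenuse = 12.36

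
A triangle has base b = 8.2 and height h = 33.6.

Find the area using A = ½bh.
A = ½·b·h = ½·8.2·33.6 = ½·275.52 = 137.76

Area = 137.76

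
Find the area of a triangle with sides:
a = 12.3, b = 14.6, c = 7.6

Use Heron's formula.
s = (12.3 + 14.6 + 7.6)/2 = 34.5/2 = 17.25
s − a = 4.95, s − b = 2.65, s − c = 9.65
s(s−a)(s−b)(s−c) = 17.25·4.95·2.65·9.65 ≈ 2183.57
Area = √2183.57 ≈ 46.7287

Area = 46.73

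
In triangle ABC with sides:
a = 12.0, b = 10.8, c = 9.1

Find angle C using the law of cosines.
c² = a² + b² − 2ab·cos(C)  ⇒  cos(C) = (a² + b² − c²)/(2ab)
cos(C) = (12.0² + 10.8² − 9.1²)/(2·12.0·10.8) = (144 + 116.64 − 82.81)/259.2 = 177.83/259.2 ≈ 0.686073
C = arccos(0.686073) ≈ 46.68°

C = 46.68°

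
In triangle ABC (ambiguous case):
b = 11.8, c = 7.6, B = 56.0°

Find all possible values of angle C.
b/sin(B) = c/sin(C)  ⇒  sin(C) = c·sin(B)/b = 7.6·sin(56.0°)/11.8
sin(56.0°) ≈ 0.829038
sin(C) ≈ 7.6·0.829038/11.8 ≈ 6.30069/11.8 ≈ 0.533956
Candidate 1: C₁ = arcsin(0.533956) ≈ 32.2732°  →  A = 180° − 56.0° − 32.2732° ≈ 91.7268° > 0, valid
Candidate 2: C₂ = 180° − C₁ ≈ 147.727°  →  A = 180° − 56.0° − 147.727° ≈ -23.7268° ≤ 0, not a valid triangle

C = 32.27° (one solution)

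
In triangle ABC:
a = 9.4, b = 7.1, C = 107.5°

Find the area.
Two sides and the included angle (SAS): A = ½·a·b·sin(C) = ½·9.4·7.1·sin(107.5°)
sin(107.5°) ≈ 0.953717
A ≈ ½·66.74·0.953717 = 33.37·0.953717 ≈ 31.8255

Area = 31.83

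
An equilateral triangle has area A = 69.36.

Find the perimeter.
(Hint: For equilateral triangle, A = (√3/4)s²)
A = (√3/4)s²  ⇒  s² = 4A/√3 = 4·69.36/√3 = 277.44/1.73205 ≈ 160.18
s ≈ √160.18 ≈ 12.6562
Perimeter = 3s ≈ 3·12.6562 ≈ 37.9687

Perimeter = 37.97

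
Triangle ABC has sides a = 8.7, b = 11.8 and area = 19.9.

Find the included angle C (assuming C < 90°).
Area = ½·a·b·sin(C)  ⇒  sin(C) = 2·Area/(a·b) = 2·19.9/(8.7·11.8) = 39.8/102.66 ≈ 0.387688
C = arcsin(0.387688) ≈ 22.8107° (taking the acute solution since C < 90°)

C = 22.81°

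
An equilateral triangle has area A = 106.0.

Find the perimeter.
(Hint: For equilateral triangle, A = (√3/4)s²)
A = (√3/4)s²  ⇒  s² = 4A/√3 = 4·106.0/√3 = 424/1.73205 ≈ 244.797
s ≈ √244.797 ≈ 15.646
Perimeter = 3s ≈ 3·15.646 ≈ 46.9379

Perimeter = 46.94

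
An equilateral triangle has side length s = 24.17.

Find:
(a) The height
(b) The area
(a) The height splits the triangle into two 30-60-90 halves: h = s·√3/2 = 24.17·1.73205/2 ≈ 41.8637/2 ≈ 20.9318
(b) Area = (√3/4)·s² = (√3/4)·24.17² = (√3/4)·584.1889 ≈ 0.433013·584.1889 ≈ 252.961

Height = 20.93, Area = 253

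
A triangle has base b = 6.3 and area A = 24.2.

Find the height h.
A = ½·b·h  ⇒  h = 2A/b = 2·24.2/6.3 = 48.4/6.3 ≈ 7.68254

h = 7.683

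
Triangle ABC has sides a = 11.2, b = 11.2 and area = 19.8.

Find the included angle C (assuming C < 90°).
Area = ½·a·b·sin(C)  ⇒  sin(C) = 2·Area/(a·b) = 2·19.8/(11.2·11.2) = 39.6/125.44 ≈ 0.315689
C = arcsin(0.315689) ≈ 18.4024° (taking the acute solution since C < 90°)

C = 18.4°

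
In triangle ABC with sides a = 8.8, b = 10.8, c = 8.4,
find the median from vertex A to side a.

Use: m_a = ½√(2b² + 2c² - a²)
m_a = ½√(2·10.8² + 2·8.4² − 8.8²) = ½√(2·116.64 + 2·70.56 − 77.44) = ½√(233.28 + 141.12 − 77.44) = ½√296.96
√296.96 ≈ 17.2325, so m_a ≈ 8.61626

m_a = 8.616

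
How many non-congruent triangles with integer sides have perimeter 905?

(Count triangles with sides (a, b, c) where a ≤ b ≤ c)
Let a ≤ b ≤ c with a + b + c = 905. The only binding inequality is a + b > c, i.e. 905 − c > c, so c < 905/2; and c ≥ 905/3 since c is the largest side.
So 302 ≤ c ≤ 452. For each c, b runs from ⌈(905 − c)/2⌉ up to c (then a = 905 − b − c satisfies 1 ≤ a ≤ b automatically), giving c − ⌈(905 − c)/2⌉ + 1 choices.
Summing over c: 1 + 3 + 4 + 6 + … + 225 + 226  (151 terms, c = 302, …, 452) = 17176
Check (closed form: nearest integer to p²/48 for even p, (p+3)²/48 for odd p): (905+3)²/48 = 908²/48 = 824464/48 ≈ 17176.33 → 17176

17176 triangles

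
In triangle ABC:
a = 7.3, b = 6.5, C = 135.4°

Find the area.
Two sides and the included angle (SAS): A = ½·a·b·sin(C) = ½·7.3·6.5·sin(135.4°)
sin(135.4°) ≈ 0.702153
A ≈ ½·47.45·0.702153 = 23.725·0.702153 ≈ 16.6586

Area = 16.66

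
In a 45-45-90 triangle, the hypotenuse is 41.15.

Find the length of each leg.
In a 45-45-90 triangle hypotenuse = leg·√2, so leg = hypotenuse/√2.
Leg = 41.15/√2 ≈ 41.15/1.41421 ≈ 29.0974

Each leg = 29.1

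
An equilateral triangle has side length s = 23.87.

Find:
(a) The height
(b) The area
(a) The height splits the triangle into two 30-60-90 halves: h = s·√3/2 = 23.87·1.73205/2 ≈ 41.3441/2 ≈ 20.672
(b) Area = (√3/4)·s² = (√3/4)·23.87² = (√3/4)·569.7769 ≈ 0.433013·569.7769 ≈ 246.721

Height = 20.67, Area = 246.7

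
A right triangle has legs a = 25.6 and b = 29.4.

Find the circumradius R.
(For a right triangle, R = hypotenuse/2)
Hypotenuse c = √(a² + b²) = √(655.36 + 864.36) = √1519.72 ≈ 38.9836
R = c/2 ≈ 38.9836/2 ≈ 19.4918

R = 19.49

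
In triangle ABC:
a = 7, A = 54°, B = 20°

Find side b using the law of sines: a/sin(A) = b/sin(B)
a/sin(A) = b/sin(B)  ⇒  b = a·sin(B)/sin(A) = 7·sin(20°)/sin(54°)
sin(20°) ≈ 0.34202, sin(54°) ≈ 0.809017
b ≈ 7·0.34202/0.809017 ≈ 2.39414/0.809017 ≈ 2.95932

b = 2.959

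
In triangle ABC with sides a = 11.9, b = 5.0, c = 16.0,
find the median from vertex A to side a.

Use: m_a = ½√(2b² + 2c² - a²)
m_a = ½√(2·5.0² + 2·16.0² − 11.9²) = ½√(2·25 + 2·256 − 141.61) = ½√(50 + 512 − 141.61) = ½√420.39
√420.39 ≈ 20.5034, so m_a ≈ 10.2517

m_a = 10.25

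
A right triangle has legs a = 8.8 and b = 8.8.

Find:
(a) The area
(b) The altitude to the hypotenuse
(a) The legs are perpendicular, so Area = ½·a·b = ½·8.8·8.8 = ½·77.44 = 38.72
(b) Hypotenuse c = √(a² + b²) = √(77.44 + 77.44) = √154.88 ≈ 12.4451
    Area = ½·c·h_c  ⇒  h_c = 2·Area/c = 77.44/12.4451 ≈ 6.22254

Area = 38.72, h_c = 6.223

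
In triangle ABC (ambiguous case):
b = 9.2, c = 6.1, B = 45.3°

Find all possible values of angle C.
b/sin(B) = c/sin(C)  ⇒  sin(C) = c·sin(B)/b = 6.1·sin(45.3°)/9.2
sin(45.3°) ≈ 0.710799
sin(C) ≈ 6.1·0.710799/9.2 ≈ 4.33588/9.2 ≈ 0.471291
Candidate 1: C₁ = arcsin(0.471291) ≈ 28.1181°  →  A = 180° − 45.3° − 28.1181° ≈ 106.582° > 0, valid
Candidate 2: C₂ = 180° − C₁ ≈ 151.882°  →  A = 180° − 45.3° − 151.882° ≈ -17.1819° ≤ 0, not a valid triangle

C = 28.12° (one solution)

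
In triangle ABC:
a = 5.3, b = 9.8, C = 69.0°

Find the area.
Two sides and the included angle (SAS): A = ½·a·b·sin(C) = ½·5.3·9.8·sin(69.0°)
sin(69.0°) ≈ 0.93358
A ≈ ½·51.94·0.93358 = 25.97·0.93358 ≈ 24.2451

Area = 24.25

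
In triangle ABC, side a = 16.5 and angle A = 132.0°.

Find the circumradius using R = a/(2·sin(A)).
R = a/(2·sin(A)) = 16.5/(2·sin(132.0°))
sin(132.0°) ≈ 0.743145
R ≈ 16.5/(2·0.743145) = 16.5/1.48629 ≈ 11.1015

R = 11.1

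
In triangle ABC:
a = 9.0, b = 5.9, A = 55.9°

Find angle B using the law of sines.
a/sin(A) = b/sin(B)  ⇒  sin(B) = b·sin(A)/a = 5.9·sin(55.9°)/9.0
sin(55.9°) ≈ 0.82806
sin(B) ≈ 5.9·0.82806/9.0 ≈ 4.88556/9.0 ≈ 0.54284
B = arcsin(0.54284) ≈ 32.8771°
(Since b ≤ a we need B ≤ A, so the obtuse alternative 180° − 32.8771° ≈ 147.123° is rejected.)

B = 32.88°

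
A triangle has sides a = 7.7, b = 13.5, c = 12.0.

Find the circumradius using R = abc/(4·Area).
First find the area with Heron's formula.
s = (7.7 + 13.5 + 12.0)/2 = 16.6
Area = √(s(s−a)(s−b)(s−c)) = √(16.6·8.9·3.1·4.6) ≈ √2106.77 ≈ 45.8996
abc = 7.7·13.5·12.0 = 1247.4
R = abc/(4·Area) ≈ 1247.4/(4·45.8996) = 1247.4/183.598 ≈ 6.79418

R = 6.794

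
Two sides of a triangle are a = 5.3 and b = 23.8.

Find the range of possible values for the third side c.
Triangle inequality: |a − b| < c < a + b
|a − b| = |5.3 − 23.8| = 18.5
a + b = 5.3 + 23.8 = 29.1

18.5 < c < 29.1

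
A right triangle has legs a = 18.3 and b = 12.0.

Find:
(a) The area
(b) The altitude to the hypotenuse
(a) The legs are perpendicular, so Area = ½·a·b = ½·18.3·12.0 = ½·219.6 = 109.8
(b) Hypotenuse c = √(a² + b²) = √(334.89 + 144) = √478.89 ≈ 21.8836
    Area = ½·c·h_c  ⇒  h_c = 2·Area/c = 219.6/21.8836 ≈ 10.0349

Area = 109.8, h_c = 10.03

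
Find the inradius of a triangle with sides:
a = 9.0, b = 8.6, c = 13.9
r = Area/s where s is the semi-perimeter.
s = (9.0 + 8.6 + 13.9)/2 = 31.5/2 = 15.75
Area = √(s(s−a)(s−b)(s−c)) = √(15.75·6.75·7.15·1.85) ≈ √1406.25 ≈ 37.5
r ≈ 37.5/15.75 ≈ 2.38095

r = 2.381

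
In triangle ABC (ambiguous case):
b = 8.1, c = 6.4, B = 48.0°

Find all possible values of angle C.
b/sin(B) = c/sin(C)  ⇒  sin(C) = c·sin(B)/b = 6.4·sin(48.0°)/8.1
sin(48.0°) ≈ 0.743145
sin(C) ≈ 6.4·0.743145/8.1 ≈ 4.75613/8.1 ≈ 0.587176
Candidate 1: C₁ = arcsin(0.587176) ≈ 35.9569°  →  A = 180° − 48.0° − 35.9569° ≈ 96.0431° > 0, valid
Candidate 2: C₂ = 180° − C₁ ≈ 144.043°  →  A = 180° − 48.0° − 144.043° ≈ -12.0431° ≤ 0, not a valid triangle

C = 35.96° (one solution)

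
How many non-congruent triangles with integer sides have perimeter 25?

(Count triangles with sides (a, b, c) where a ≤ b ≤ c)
Let a ≤ b ≤ c with a + b + c = 25. The only binding inequality is a + b > c, i.e. 25 − c > c, so c < 25/2; and c ≥ 25/3 since c is the largest side.
So 9 ≤ c ≤ 12. For each c, b runs from ⌈(25 − c)/2⌉ up to c (then a = 25 − b − c satisfies 1 ≤ a ≤ b automatically), giving c − ⌈(25 − c)/2⌉ + 1 choices.
Summing over c: 2 + 3 + 5 + 6 = 16
Check (closed form: nearest integer to p²/48 for even p, (p+3)²/48 for odd p): (25+3)²/48 = 28²/48 = 784/48 ≈ 16.33 → 16

16 triangles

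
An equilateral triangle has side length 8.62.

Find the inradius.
r = Area/s with s the semi-perimeter.
Area = (√3/4)·8.62² = (√3/4)·74.3044 ≈ 0.433013·74.3044 ≈ 32.1747
s = 3·8.62/2 = 12.93
r ≈ 32.1747/12.93 ≈ 2.48838
(Equivalently r = side/(2√3) = 8.62/3.4641 ≈ 2.48838.)

r = 2.488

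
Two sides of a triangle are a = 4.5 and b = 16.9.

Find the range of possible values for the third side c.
Triangle inequality: |a − b| < c < a + b
|a − b| = |4.5 − 16.9| = 12.4
a + b = 4.5 + 16.9 = 21.4

12.4 < c < 21.4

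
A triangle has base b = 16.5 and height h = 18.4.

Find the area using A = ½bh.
A = ½·b·h = ½·16.5·18.4 = ½·303.6 = 151.8

Area = 151.8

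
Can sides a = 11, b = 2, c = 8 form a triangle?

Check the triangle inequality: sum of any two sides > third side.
a + b vs c: 11 + 2 = 13 > 8  ✓
a + c vs b: 11 + 8 = 19 > 2  ✓
b + c vs a: 2 + 8 = 10 ≤ 11  ✗

No: 2 + 8 = 10 is not > 11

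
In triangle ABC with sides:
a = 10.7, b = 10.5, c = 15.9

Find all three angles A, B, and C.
Law of cosines for each angle (a² = 114.49, b² = 110.25, c² = 252.81):
cos(A) = (b² + c² − a²)/(2bc) = (110.25 + 252.81 − 114.49)/(2·10.5·15.9) = 248.57/333.9 ≈ 0.744444  ⇒  A ≈ 41.8886°
cos(B) = (a² + c² − b²)/(2ac) = (114.49 + 252.81 − 110.25)/(2·10.7·15.9) = 257.05/340.26 ≈ 0.755452  ⇒  B ≈ 40.9351°
cos(C) = (a² + b² − c²)/(2ab) = (114.49 + 110.25 − 252.81)/(2·10.7·10.5) = -28.07/224.7 ≈ -0.124922  ⇒  C ≈ 97.1763°
Check: A + B + C ≈ 180°

A = 41.89°, B = 40.94°, C = 97.18°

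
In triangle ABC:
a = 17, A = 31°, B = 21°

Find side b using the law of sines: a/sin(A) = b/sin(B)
a/sin(A) = b/sin(B)  ⇒  b = a·sin(B)/sin(A) = 17·sin(21°)/sin(31°)
sin(21°) ≈ 0.358368, sin(31°) ≈ 0.515038
b ≈ 17·0.358368/0.515038 ≈ 6.09226/0.515038 ≈ 11.8287

b = 11.83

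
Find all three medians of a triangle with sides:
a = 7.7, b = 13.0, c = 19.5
Median formula: m_a = ½√(2b² + 2c² − a²) (and cyclically). a² = 59.29, b² = 169, c² = 380.25.
m_a = ½√(2·169 + 2·380.25 − 59.29) = ½√1039.21 ≈ ½·32.2368 ≈ 16.1184
m_b = ½√(2·59.29 + 2·380.25 − 169) = ½√710.08 ≈ ½·26.6473 ≈ 13.3237
m_c = ½√(2·59.29 + 2·169 − 380.25) = ½√76.33 ≈ ½·8.7367 ≈ 4.36835

m_a = 16.12, m_b = 13.32, m_c = 4.368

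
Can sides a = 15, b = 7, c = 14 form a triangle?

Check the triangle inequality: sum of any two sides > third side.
a + b vs c: 15 + 7 = 22 > 14  ✓
a + c vs b: 15 + 14 = 29 > 7  ✓
b + c vs a: 7 + 14 = 21 > 15  ✓

Yes, triangle inequality satisfied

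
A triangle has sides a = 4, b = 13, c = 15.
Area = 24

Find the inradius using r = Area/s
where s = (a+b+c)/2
s = (4 + 13 + 15)/2 = 32/2 = 16
r = Area/s = 24/16 ≈ 1.5

r = 1.5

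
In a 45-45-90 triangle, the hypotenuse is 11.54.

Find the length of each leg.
In a 45-45-90 triangle hypotenuse = leg·√2, so leg = hypotenuse/√2.
Leg = 11.54/√2 ≈ 11.54/1.41421 ≈ 8.16001

Each leg = 8.16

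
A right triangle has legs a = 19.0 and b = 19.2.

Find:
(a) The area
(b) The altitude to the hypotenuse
(a) The legs are perpendicular, so Area = ½·a·b = ½·19.0·19.2 = ½·364.8 = 182.4
(b) Hypotenuse c = √(a² + b²) = √(361 + 368.64) = √729.64 ≈ 27.0118
    Area = ½·c·h_c  ⇒  h_c = 2·Area/c = 364.8/27.0118 ≈ 13.5052

Area = 182.4, h_c = 13.51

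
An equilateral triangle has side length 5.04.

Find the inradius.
r = Area/s with s the semi-perimeter.
Area = (√3/4)·5.04² = (√3/4)·25.4016 ≈ 0.433013·25.4016 ≈ 10.9992
s = 3·5.04/2 = 7.56
r ≈ 10.9992/7.56 ≈ 1.45492
(Equivalently r = side/(2√3) = 5.04/3.4641 ≈ 1.45492.)

r = 1.455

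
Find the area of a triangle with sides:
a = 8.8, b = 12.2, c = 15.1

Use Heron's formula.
s = (8.8 + 12.2 + 15.1)/2 = 36.1/2 = 18.05
s − a = 9.25, s − b = 5.85, s − c = 2.95
s(s−a)(s−b)(s−c) = 18.05·9.25·5.85·2.95 ≈ 2881.36
Area = √2881.36 ≈ 53.6783

Area = 53.68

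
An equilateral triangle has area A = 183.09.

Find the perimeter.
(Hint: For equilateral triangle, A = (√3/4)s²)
A = (√3/4)s²  ⇒  s² = 4A/√3 = 4·183.09/√3 = 732.36/1.73205 ≈ 422.828
s ≈ √422.828 ≈ 20.5628
Perimeter = 3s ≈ 3·20.5628 ≈ 61.6884

Perimeter = 61.69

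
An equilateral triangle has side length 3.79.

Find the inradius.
r = Area/s with s the semi-perimeter.
Area = (√3/4)·3.79² = (√3/4)·14.3641 ≈ 0.433013·14.3641 ≈ 6.21984
s = 3·3.79/2 = 5.685
r ≈ 6.21984/5.685 ≈ 1.09408
(Equivalently r = side/(2√3) = 3.79/3.4641 ≈ 1.09408.)

r = 1.094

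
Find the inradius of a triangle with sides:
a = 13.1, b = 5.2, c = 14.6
r = Area/s where s is the semi-perimeter.
s = (13.1 + 5.2 + 14.6)/2 = 32.9/2 = 16.45
Area = √(s(s−a)(s−b)(s−c)) = √(16.45·3.35·11.25·1.85) ≈ √1146.92 ≈ 33.8663
r ≈ 33.8663/16.45 ≈ 2.05874

r = 2.059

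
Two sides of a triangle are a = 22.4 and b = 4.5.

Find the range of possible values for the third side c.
Triangle inequality: |a − b| < c < a + b
|a − b| = |22.4 − 4.5| = 17.9
a + b = 22.4 + 4.5 = 26.9

17.9 < c < 26.9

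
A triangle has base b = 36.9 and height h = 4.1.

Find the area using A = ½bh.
A = ½·b·h = ½·36.9·4.1 = ½·151.29 = 75.645

Area = 75.645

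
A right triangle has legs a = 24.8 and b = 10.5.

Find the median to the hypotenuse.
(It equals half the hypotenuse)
Hypotenuse c = √(a² + b²) = √(615.04 + 110.25) = √725.29 ≈ 26.9312
Median to hypotenuse = c/2 ≈ 26.9312/2 ≈ 13.4656

Median = 13.47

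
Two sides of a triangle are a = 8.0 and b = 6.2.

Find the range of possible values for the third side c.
Triangle inequality: |a − b| < c < a + b
|a − b| = |8.0 − 6.2| = 1.8
a + b = 8.0 + 6.2 = 14.2

1.8 < c < 14.2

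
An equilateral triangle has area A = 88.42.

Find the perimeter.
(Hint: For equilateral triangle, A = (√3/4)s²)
A = (√3/4)s²  ⇒  s² = 4A/√3 = 4·88.42/√3 = 353.68/1.73205 ≈ 204.197
s ≈ √204.197 ≈ 14.2898
Perimeter = 3s ≈ 3·14.2898 ≈ 42.8693

Perimeter = 42.87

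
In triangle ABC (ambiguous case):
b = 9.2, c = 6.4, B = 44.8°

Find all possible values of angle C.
b/sin(B) = c/sin(C)  ⇒  sin(C) = c·sin(B)/b = 6.4·sin(44.8°)/9.2
sin(44.8°) ≈ 0.704634
sin(C) ≈ 6.4·0.704634/9.2 ≈ 4.50966/9.2 ≈ 0.49018
Candidate 1: C₁ = arcsin(0.49018) ≈ 29.3524°  →  A = 180° − 44.8° − 29.3524° ≈ 105.848° > 0, valid
Candidate 2: C₂ = 180° − C₁ ≈ 150.648°  →  A = 180° − 44.8° − 150.648° ≈ -15.4476° ≤ 0, not a valid triangle

C = 29.35° (one solution)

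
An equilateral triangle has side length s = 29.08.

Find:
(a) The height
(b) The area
(a) The height splits the triangle into two 30-60-90 halves: h = s·√3/2 = 29.08·1.73205/2 ≈ 50.368/2 ≈ 25.184
(b) Area = (√3/4)·s² = (√3/4)·29.08² = (√3/4)·845.6464 ≈ 0.433013·845.6464 ≈ 366.176

Height = 25.18, Area = 366.2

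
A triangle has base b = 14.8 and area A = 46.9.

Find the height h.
A = ½·b·h  ⇒  h = 2A/b = 2·46.9/14.8 = 93.8/14.8 ≈ 6.33784

h = 6.338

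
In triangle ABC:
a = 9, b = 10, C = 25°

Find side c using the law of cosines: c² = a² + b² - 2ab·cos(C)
c² = 9² + 10² − 2·9·10·cos(25°)
cos(25°) ≈ 0.906308
c² ≈ 81 + 100 − 180·(0.906308) ≈ 181 − 163.135 ≈ 17.8646
c ≈ √17.8646 ≈ 4.22665

c = 4.227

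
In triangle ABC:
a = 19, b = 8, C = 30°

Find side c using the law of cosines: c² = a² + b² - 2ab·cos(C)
c² = 19² + 8² − 2·19·8·cos(30°)
cos(30°) ≈ 0.866025
c² ≈ 361 + 64 − 304·(0.866025) ≈ 425 − 263.272 ≈ 161.728
c ≈ √161.728 ≈ 12.7172

c = 12.72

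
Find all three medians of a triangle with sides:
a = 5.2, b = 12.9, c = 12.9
Median formula: m_a = ½√(2b² + 2c² − a²) (and cyclically). a² = 27.04, b² = 166.41, c² = 166.41.
m_a = ½√(2·166.41 + 2·166.41 − 27.04) = ½√638.6 ≈ ½·25.2705 ≈ 12.6353
m_b = ½√(2·27.04 + 2·166.41 − 166.41) = ½√220.49 ≈ ½·14.8489 ≈ 7.42445
m_c = ½√(2·27.04 + 2·166.41 − 166.41) = ½√220.49 ≈ ½·14.8489 ≈ 7.42445

m_a = 12.64, m_b = 7.424, m_c = 7.424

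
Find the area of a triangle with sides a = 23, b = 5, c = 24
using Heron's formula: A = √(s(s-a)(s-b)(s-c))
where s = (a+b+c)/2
s = (23 + 5 + 24)/2 = 52/2 = 26
s − a = 3, s − b = 21, s − c = 2
s(s−a)(s−b)(s−c) = 26·3·21·2 = 3276
Area = √3276 ≈ 57.2364

s = 26.0, Area = 57.24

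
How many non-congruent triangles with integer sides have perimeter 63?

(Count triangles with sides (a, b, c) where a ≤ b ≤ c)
Let a ≤ b ≤ c with a + b + c = 63. The only binding inequality is a + b > c, i.e. 63 − c > c, so c < 63/2; and c ≥ 63/3 since c is the largest side.
So 21 ≤ c ≤ 31. For each c, b runs from ⌈(63 − c)/2⌉ up to c (then a = 63 − b − c satisfies 1 ≤ a ≤ b automatically), giving c − ⌈(63 − c)/2⌉ + 1 choices.
Summing over c: 1 + 2 + 4 + 5 + 7 + 8 + 10 + 11 + 13 + 14 + 16 = 91
Check (closed form: nearest integer to p²/48 for even p, (p+3)²/48 for odd p): (63+3)²/48 = 66²/48 = 4356/48 ≈ 90.75 → 91

91 triangles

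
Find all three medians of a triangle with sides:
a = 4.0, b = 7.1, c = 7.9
Median formula: m_a = ½√(2b² + 2c² − a²) (and cyclically). a² = 16, b² = 50.41, c² = 62.41.
m_a = ½√(2·50.41 + 2·62.41 − 16) = ½√209.64 ≈ ½·14.479 ≈ 7.23948
m_b = ½√(2·16 + 2·62.41 − 50.41) = ½√106.41 ≈ ½·10.3155 ≈ 5.15776
m_c = ½√(2·16 + 2·50.41 − 62.41) = ½√70.41 ≈ ½·8.39107 ≈ 4.19553

m_a = 7.239, m_b = 5.158, m_c = 4.196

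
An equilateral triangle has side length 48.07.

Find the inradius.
r = Area/s with s the semi-perimeter.
Area = (√3/4)·48.07² = (√3/4)·2310.7249 ≈ 0.433013·2310.7249 ≈ 1000.57
s = 3·48.07/2 = 72.105
r ≈ 1000.57/72.105 ≈ 13.8766
(Equivalently r = side/(2√3) = 48.07/3.4641 ≈ 13.8766.)

r = 13.88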